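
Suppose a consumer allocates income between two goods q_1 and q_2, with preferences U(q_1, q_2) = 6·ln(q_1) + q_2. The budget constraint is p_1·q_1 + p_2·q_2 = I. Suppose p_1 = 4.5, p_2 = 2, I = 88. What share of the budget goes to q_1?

Set MRS = p_1/p_2: (6/q_1)/1 = p_1/p_2.
So q_1*(p_1,p_2) = 6·p_2/p_1, independent of income; and q_2* = (I − 6·p_2)/p_2.
At the given prices: q_1* = 6·2/4.5 = 2.6667, and q_2* = 38.
Expenditure on q_1: 4.5·2.6667 = 12; share = 0.1364.

share on q_1 = 0.1364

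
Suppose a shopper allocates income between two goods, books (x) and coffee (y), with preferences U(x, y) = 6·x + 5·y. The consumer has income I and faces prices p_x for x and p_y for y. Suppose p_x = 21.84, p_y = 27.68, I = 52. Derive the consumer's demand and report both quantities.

Perfect substitutes: compare marginal utility per dollar. 6/p_x vs 5/p_y → 0.2747 vs 0.1806.
x gives more utility per dollar, so spend all income on x: x* = I/p_x, y* = 0.
Numerically: x* = 2.381, y* = 0.

x* = 2.381, y* = 0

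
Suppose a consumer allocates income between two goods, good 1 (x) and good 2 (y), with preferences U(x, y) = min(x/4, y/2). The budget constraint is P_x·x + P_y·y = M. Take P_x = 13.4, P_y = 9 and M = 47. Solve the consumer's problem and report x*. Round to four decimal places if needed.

With perfect complements, no substitution: consume in ratio x:y = 4:2.
Budget: P_x·x + P_y·(1/2)·x = M, so (4·P_x + 2·P_y)·x = 4·M.
Demand: x*(P_x,P_y,M) = 4·M/(4·P_x + 2·P_y), y* = 2·M/(4·P_x + 2·P_y).
Here 4·13.4 + 2·9 = 71.6, giving x* = 2.6257.

x* = 2.6257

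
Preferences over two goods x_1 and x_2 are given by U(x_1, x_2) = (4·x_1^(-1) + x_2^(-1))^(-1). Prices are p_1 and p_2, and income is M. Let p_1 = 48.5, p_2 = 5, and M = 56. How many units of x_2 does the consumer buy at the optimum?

x_2* = 1.5493

From the CES first-order condition, 4·(x_2/x_1)^(2) = p_1/p_2.
Solve for the ratio: x_2/x_1 = [(1/4)·p_1/p_2]^(0.5).
Substitute x_2 = (x_2/x_1)·x_1 into the budget: x_1* = M/(p_1 + p_2·(x_2/x_1)).
Numerically x_2/x_1 = 1.557241, so x_1* = 56/(48.5 + 5·1.557241) = 0.9949 and x_2* = 1.557241·0.9949 = 1.5493.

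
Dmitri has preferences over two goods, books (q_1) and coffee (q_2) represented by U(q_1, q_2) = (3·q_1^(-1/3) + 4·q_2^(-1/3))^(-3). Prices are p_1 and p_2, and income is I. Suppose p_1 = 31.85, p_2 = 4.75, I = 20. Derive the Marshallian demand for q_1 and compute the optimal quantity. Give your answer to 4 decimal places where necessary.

q_1* = 0.3546

MRS = MU_q_1/MU_q_2 = (3/4)·(q_2/q_1)^(4/3). Set equal to p_1/p_2.
Hence q_2/q_1 = ((4/3)·p_1/p_2)^(1/(4/3)), i.e. raised to the 0.75 power.
Substitute q_2 = (q_2/q_1)·q_1 into the budget: q_1* = I/(p_1 + p_2·(q_2/q_1)).
Numerically q_2/q_1 = 5.170302, so q_1* = 20/(31.85 + 4.75·5.170302) = 0.3546.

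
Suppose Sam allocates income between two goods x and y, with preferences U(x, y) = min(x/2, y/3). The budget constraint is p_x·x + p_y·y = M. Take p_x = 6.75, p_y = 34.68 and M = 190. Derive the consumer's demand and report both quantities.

x* = 3.2329, y* = 4.8494

Demand: x*(p_x,p_y,M) = 2·M/(2·p_x + 3·p_y), y* = 3·M/(2·p_x + 3·p_y).
Here 2·6.75 + 3·34.68 = 117.54, giving x* = 3.2329 and y* = 4.8494.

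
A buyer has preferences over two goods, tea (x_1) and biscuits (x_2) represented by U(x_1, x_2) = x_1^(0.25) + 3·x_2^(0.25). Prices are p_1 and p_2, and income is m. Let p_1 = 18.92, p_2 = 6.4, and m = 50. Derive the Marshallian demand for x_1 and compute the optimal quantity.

x_1* = 0.3665

MU_x_1 ∝ x_1^(-0.75), MU_x_2 ∝ 3·x_2^(-0.75), so MRS = (1/3)·(x_2/x_1)^(0.75) = p_1/p_2.
Solve for the ratio: x_2/x_1 = [3·p_1/p_2]^(4/3).
Substitute x_2 = (x_2/x_1)·x_1 into the budget: x_1* = m/(p_1 + p_2·(x_2/x_1)).
Numerically x_2/x_1 = 18.357627, so x_1* = 50/(18.92 + 6.4·18.357627) = 0.3665.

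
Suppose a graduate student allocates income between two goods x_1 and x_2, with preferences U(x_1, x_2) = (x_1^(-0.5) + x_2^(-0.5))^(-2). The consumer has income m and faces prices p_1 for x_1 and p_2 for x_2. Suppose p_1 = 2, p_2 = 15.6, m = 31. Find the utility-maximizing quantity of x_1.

MRS = MU_x_1/MU_x_2 = (x_2/x_1)^(1.5). Set equal to p_1/p_2.
Solve for the ratio: x_2/x_1 = [p_1/p_2]^(2/3).
With the ratio pinned down, the budget gives x_1* = m/(p_1 + p_2·(x_2/x_1)) and x_2* = (x_2/x_1)·x_1*.
Numerically x_2/x_1 = 0.254255, so x_1* = 31/(2 + 15.6·0.254255) = 5.1958.

x_1* = 5.1958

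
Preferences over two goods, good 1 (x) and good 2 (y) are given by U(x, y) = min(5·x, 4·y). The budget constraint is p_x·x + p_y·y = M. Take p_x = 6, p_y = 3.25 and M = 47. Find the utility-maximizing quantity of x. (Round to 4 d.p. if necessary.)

With perfect complements, no substitution: consume in ratio x:y = 4:5.
Budget: p_x·x + p_y·(5/4)·x = M, so (4·p_x + 5·p_y)·x = 4·M.
Demand: x*(p_x,p_y,M) = 4·M/(4·p_x + 5·p_y), y* = 5·M/(4·p_x + 5·p_y).
Here 4·6 + 5·3.25 = 40.25, giving x* = 4.6708.

x* = 4.6708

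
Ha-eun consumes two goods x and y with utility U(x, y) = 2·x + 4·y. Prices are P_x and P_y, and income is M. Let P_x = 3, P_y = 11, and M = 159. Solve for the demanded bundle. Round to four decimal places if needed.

Linear utility — the consumer picks whichever good has higher MU/price: 2/3 = 0.6667 vs 4/11 = 0.3636.
x gives more utility per dollar, so spend all income on x: x* = M/P_x, y* = 0.
Numerically: x* = 53, y* = 0.

x* = 53, y* = 0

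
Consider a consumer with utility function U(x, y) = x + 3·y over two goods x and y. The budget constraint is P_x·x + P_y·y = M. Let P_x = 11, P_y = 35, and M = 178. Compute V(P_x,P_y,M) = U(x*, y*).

V = 16.1818

Perfect substitutes: compare marginal utility per dollar. 1/P_x vs 3/P_y → 0.0909 vs 0.0857.
x gives more utility per dollar, so spend all income on x: x* = M/P_x, y* = 0.
Numerically: x* = 16.1818, y* = 0.
Utility at the optimum: U(16.1818, 0) = 16.1818.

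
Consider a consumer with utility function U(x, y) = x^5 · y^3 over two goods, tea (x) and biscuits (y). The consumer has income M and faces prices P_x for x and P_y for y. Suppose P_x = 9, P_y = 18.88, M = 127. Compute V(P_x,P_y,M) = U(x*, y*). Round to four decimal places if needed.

V = 856456.1662

The MRS is (5/3)·y/x. Set MRS = P_x/P_y.
So 5·P_y·y = 3·P_x·x; combined with the budget, a share 0.625 of income goes to x.
Demand: x*(P_x,P_y,M) = 0.625·M/P_x and y* = 0.375·M/P_y.
At P_x=9, P_y=18.88, M=127: x* = 0.625·127/9 = 8.8194, y* = 2.5225.
Utility at the optimum: U(8.8194, 2.5225) = 856456.1662.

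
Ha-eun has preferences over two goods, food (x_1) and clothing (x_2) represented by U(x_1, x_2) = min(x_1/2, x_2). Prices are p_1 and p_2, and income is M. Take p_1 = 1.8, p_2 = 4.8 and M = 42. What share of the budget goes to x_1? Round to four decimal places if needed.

Leontief preferences: the optimum is at the kink where x_1/2 = x_2/1, i.e. x_2 = (1/2)·x_1.
Budget: p_1·x_1 + p_2·(1/2)·x_1 = M, so (2·p_1 + p_2)·x_1 = 2·M.
Demand: x_1*(p_1,p_2,M) = 2·M/(2·p_1 + p_2), x_2* = M/(2·p_1 + p_2).
Here 2·1.8 + 4.8 = 8.4, giving x_1* = 10 and x_2* = 5.
Expenditure on x_1: 1.8·10 = 18; share = 0.4286.

share on x_1 = 0.4286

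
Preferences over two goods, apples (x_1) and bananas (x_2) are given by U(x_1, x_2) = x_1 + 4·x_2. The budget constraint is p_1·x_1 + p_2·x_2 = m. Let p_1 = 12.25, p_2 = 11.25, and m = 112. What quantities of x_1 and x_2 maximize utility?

x_1* = 0, x_2* = 9.9556

Perfect substitutes: compare marginal utility per dollar. 1/p_1 vs 4/p_2 → 0.0816 vs 0.3556.
x_2 gives more utility per dollar, so spend all income on x_2: x_2* = m/p_2, x_1* = 0.
Numerically: x_1* = 0, x_2* = 9.9556.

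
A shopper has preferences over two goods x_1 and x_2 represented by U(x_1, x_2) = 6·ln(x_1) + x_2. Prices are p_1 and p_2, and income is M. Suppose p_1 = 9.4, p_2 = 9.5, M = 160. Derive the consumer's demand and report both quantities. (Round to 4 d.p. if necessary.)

x_1* = 6.0638, x_2* = 10.8421

So x_1*(p_1,p_2) = 6·p_2/p_1, independent of income; and x_2* = (M − 6·p_2)/p_2.
At the given prices: x_1* = 6·9.5/9.4 = 6.0638, and x_2* = 10.8421.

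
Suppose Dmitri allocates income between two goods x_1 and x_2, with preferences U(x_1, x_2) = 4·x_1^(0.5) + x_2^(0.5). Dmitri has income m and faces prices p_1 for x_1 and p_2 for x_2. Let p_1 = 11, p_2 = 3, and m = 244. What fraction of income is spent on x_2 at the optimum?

With the ratio pinned down, the budget gives x_1* = m/(p_1 + p_2·(x_2/x_1)) and x_2* = (x_2/x_1)·x_1*.
Numerically x_2/x_1 = 0.840278, so x_1* = 244/(11 + 3·0.840278) = 18.0462 and x_2* = 0.840278·18.0462 = 15.1638.
Expenditure on x_2: 3·15.1638 = 45.4915; share = 0.1864.

share on x_2 = 0.1864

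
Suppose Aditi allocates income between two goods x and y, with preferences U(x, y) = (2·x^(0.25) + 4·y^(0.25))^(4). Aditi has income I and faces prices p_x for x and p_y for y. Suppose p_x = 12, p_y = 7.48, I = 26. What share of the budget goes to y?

share on y = 0.7468

MU_x ∝ 2·x^(-0.75), MU_y ∝ 4·y^(-0.75), so MRS = (1/2)·(y/x)^(0.75) = p_x/p_y.
Solve for the ratio: y/x = [2·p_x/p_y]^(4/3).
Substitute y = (y/x)·x into the budget: x* = I/(p_x + p_y·(y/x)).
Numerically y/x = 4.732379, so x* = 26/(12 + 7.48·4.732379) = 0.5485 and y* = 4.732379·0.5485 = 2.5959.
Expenditure on y: 7.48·2.5959 = 19.4175; share = 0.7468.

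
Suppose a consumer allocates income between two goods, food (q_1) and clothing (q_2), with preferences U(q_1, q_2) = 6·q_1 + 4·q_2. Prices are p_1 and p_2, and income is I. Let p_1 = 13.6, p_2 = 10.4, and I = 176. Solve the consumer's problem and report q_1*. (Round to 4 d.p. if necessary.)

q_1* = 12.9412

Linear utility — the consumer picks whichever good has higher MU/price: 6/13.6 = 0.4412 vs 4/10.4 = 0.3846.
q_1 gives more utility per dollar, so spend all income on q_1: q_1* = I/p_1, q_2* = 0.
Numerically: q_1* = 12.9412, q_2* = 0.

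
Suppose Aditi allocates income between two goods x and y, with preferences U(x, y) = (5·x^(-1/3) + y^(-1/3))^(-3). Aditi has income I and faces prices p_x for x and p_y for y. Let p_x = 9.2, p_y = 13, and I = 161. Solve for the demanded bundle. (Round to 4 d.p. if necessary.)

x* = 13.1969, y* = 3.0453

MRS = MU_x/MU_y = 5·(y/x)^(4/3). Set equal to p_x/p_y.
Hence y/x = ((1/5)·p_x/p_y)^(1/(4/3)), i.e. raised to the 0.75 power.
Substitute y = (y/x)·x into the budget: x* = I/(p_x + p_y·(y/x)).
Numerically y/x = 0.230758, so x* = 161/(9.2 + 13·0.230758) = 13.1969 and y* = 0.230758·13.1969 = 3.0453.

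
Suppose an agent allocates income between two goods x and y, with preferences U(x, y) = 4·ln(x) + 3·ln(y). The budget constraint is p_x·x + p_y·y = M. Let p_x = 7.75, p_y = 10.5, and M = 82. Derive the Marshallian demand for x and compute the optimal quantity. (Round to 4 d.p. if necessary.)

Demand: x*(p_x,p_y,M) = 4/7·M/p_x and y* = 3/7·M/p_y.
At p_x=7.75, p_y=10.5, M=82: x* = 4/7·82/7.75 = 6.0461.

x* = 6.0461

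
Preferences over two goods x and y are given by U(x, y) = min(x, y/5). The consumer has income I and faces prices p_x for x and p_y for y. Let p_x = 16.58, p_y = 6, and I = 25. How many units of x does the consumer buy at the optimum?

x* = 0.5367

Here 16.58 + 5·6 = 46.58, giving x* = 0.5367.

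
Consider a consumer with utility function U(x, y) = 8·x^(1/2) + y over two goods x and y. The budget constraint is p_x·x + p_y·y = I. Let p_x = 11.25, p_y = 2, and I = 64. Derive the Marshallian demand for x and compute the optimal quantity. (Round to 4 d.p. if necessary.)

MU_x = 4/√x, MU_y = 1. Tangency: 4/√x = p_x/p_y.
Solve: √x = 4·p_y/p_x, so x*(p_x,p_y) = (4·p_y/p_x)², and y* = (I − p_x·x*)/p_y.
Plugging in: x* = (4·2/11.25)² = 0.5057.

x* = 0.5057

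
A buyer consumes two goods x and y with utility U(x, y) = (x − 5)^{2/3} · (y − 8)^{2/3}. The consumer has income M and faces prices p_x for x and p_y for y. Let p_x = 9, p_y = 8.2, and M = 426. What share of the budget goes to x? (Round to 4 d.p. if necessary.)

This is Cobb-Douglas in (x−5, y−8): tangency gives 2/3·p_y·(y−8) = 2/3·p_x·(x−5).
After buying the subsistence bundle (5, 8), a share 0.5 of the remaining income goes to x: x* = 5 + 0.5·(M − 5p_x − 8p_y)/p_x.
Discretionary income = 426 − 5·9 − 8·8.2 = 315.4; x* = 5 + 0.5·315.4/9 = 22.5222; y* = 8 + 0.5·315.4/8.2 = 27.2317.
Expenditure on x: 9·22.5222 = 202.7; share = 0.4758.

share on x = 0.4758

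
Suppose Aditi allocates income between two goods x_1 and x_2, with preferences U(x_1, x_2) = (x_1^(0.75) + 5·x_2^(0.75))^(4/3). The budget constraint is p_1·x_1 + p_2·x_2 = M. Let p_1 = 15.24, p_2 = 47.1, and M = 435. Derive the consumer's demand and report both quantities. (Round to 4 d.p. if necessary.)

x_1* = 1.2873, x_2* = 8.8191

MRS = MU_x_1/MU_x_2 = (1/5)·(x_2/x_1)^(0.25). Set equal to p_1/p_2.
Hence x_2/x_1 = (5·p_1/p_2)^(1/(0.25)), i.e. raised to the 4 power.
Substitute x_2 = (x_2/x_1)·x_1 into the budget: x_1* = M/(p_1 + p_2·(x_2/x_1)).
Numerically x_2/x_1 = 6.850721, so x_1* = 435/(15.24 + 47.1·6.850721) = 1.2873 and x_2* = 6.850721·1.2873 = 8.8191.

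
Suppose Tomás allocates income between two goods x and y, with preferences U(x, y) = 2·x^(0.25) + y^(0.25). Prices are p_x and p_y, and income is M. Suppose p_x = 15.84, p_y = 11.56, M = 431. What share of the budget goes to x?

Numerically y/x = 0.603981, so x* = 431/(15.84 + 11.56·0.603981) = 18.8853 and y* = 0.603981·18.8853 = 11.4063.
Expenditure on x: 15.84·18.8853 = 299.1427; share = 0.6941.

share on x = 0.6941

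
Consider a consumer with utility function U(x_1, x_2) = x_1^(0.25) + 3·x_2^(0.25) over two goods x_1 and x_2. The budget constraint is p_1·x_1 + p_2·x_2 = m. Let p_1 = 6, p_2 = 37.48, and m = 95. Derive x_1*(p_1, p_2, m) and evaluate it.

MU_x_1 ∝ x_1^(-0.75), MU_x_2 ∝ 3·x_2^(-0.75), so MRS = (1/3)·(x_2/x_1)^(0.75) = p_1/p_2.
Hence x_2/x_1 = (3·p_1/p_2)^(1/(0.75)), i.e. raised to the 4/3 power.
With the ratio pinned down, the budget gives x_1* = m/(p_1 + p_2·(x_2/x_1)) and x_2* = (x_2/x_1)·x_1*.
Numerically x_2/x_1 = 0.376095, so x_1* = 95/(6 + 37.48·0.376095) = 4.7273.

x_1* = 4.7273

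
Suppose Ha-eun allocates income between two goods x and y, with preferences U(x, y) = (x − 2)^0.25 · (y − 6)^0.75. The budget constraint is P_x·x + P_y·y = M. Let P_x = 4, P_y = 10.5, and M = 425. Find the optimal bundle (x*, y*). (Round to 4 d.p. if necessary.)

x* = 24.125, y* = 31.2857

This is Cobb-Douglas in (x−2, y−6): tangency gives 0.25·P_y·(y−6) = 0.75·P_x·(x−2).
After buying the subsistence bundle (2, 6), a share 0.25 of the remaining income goes to x: x* = 2 + 0.25·(M − 2P_x − 6P_y)/P_x.
Discretionary income = 425 − 2·4 − 6·10.5 = 354; x* = 2 + 0.25·354/4 = 24.125; y* = 6 + 0.75·354/10.5 = 31.2857.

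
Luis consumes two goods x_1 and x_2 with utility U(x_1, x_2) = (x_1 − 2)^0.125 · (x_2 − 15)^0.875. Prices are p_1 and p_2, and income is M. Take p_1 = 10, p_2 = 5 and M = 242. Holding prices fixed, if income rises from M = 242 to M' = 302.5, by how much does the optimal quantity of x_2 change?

This is Cobb-Douglas in (x_1−2, x_2−15): tangency gives 0.125·p_2·(x_2−15) = 0.875·p_1·(x_1−2).
After buying the subsistence bundle (2, 15), a share 0.125 of the remaining income goes to x_1: x_1* = 2 + 0.125·(M − 2p_1 − 15p_2)/p_1.
Discretionary income = 242 − 2·10 − 15·5 = 147; x_2* = 15 + 0.875·147/5 = 40.725.
At M' = 302.5: x_2* = 51.3125. Change: 51.3125 − 40.725 = 10.5875.

Δx_2* = 10.5875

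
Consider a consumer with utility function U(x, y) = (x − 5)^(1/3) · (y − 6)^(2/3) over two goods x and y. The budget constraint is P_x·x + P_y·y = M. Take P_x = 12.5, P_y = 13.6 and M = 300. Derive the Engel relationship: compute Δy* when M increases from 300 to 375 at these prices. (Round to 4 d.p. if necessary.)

Δy* = 3.6765

After buying the subsistence bundle (5, 6), a share 1/3 of the remaining income goes to x: x* = 5 + 1/3·(M − 5P_x − 6P_y)/P_x.
Discretionary income = 300 − 5·12.5 − 6·13.6 = 155.9; y* = 6 + 2/3·155.9/13.6 = 13.6422.
At M' = 375: y* = 17.3186. Change: 17.3186 − 13.6422 = 3.6765.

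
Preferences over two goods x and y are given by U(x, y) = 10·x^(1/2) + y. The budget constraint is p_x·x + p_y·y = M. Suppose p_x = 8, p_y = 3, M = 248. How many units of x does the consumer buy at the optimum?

Utility is quasi-linear in y; the FOC for x is 5/√x = p_x/p_y.
Thus x* = (5·p_y/p_x)² — independent of M — with the rest of income spent on y.
Plugging in: x* = (5·3/8)² = 3.5156.

x* = 3.5156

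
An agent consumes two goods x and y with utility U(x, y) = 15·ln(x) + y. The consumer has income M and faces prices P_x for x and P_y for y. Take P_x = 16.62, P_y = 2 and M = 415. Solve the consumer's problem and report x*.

x* = 1.8051

MU_x = 15/x, MU_y = 1. Tangency: 15/x = P_x/P_y.
So x*(P_x,P_y) = 15·P_y/P_x, independent of income; and y* = (M − 15·P_y)/P_y.
At the given prices: x* = 15·2/16.62 = 1.8051.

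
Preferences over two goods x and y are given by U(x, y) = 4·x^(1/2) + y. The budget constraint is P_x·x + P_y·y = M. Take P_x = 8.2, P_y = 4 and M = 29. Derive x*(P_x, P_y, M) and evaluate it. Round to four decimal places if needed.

Utility is quasi-linear in y; the FOC for x is 2/√x = P_x/P_y.
Solve: √x = 2·P_y/P_x, so x*(P_x,P_y) = (2·P_y/P_x)², and y* = (M − P_x·x*)/P_y.
Plugging in: x* = (2·4/8.2)² = 0.9518.

x* = 0.9518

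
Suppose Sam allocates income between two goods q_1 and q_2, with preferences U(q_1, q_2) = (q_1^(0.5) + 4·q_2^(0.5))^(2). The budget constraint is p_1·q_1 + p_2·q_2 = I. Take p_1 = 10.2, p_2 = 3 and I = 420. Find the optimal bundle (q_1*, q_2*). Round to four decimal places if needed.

q_1* = 0.7433, q_2* = 137.4729

From the CES first-order condition, (1/4)·(q_2/q_1)^(0.5) = p_1/p_2.
Solve for the ratio: q_2/q_1 = [4·p_1/p_2]^(2).
With the ratio pinned down, the budget gives q_1* = I/(p_1 + p_2·(q_2/q_1)) and q_2* = (q_2/q_1)·q_1*.
Numerically q_2/q_1 = 184.96, so q_1* = 420/(10.2 + 3·184.96) = 0.7433 and q_2* = 184.96·0.7433 = 137.4729.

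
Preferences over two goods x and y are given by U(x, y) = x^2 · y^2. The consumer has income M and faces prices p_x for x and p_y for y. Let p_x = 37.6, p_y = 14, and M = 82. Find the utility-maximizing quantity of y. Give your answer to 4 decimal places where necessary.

MU_x/MU_y = (2·y)/(2·x); tangency sets this equal to p_x/p_y.
Rearranging, p_y·y = p_x·x. Substituting into the budget gives p_x·x·(1 + 1) = M.
Demand: x*(p_x,p_y,M) = 0.5·M/p_x and y* = 0.5·M/p_y.
At p_x=37.6, p_y=14, M=82: y* = 0.5·82/14 = 2.9286.

y* = 2.9286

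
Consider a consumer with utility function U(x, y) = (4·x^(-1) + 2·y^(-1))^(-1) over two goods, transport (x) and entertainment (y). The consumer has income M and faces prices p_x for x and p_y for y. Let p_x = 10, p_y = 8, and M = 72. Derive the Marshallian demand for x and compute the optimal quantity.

MRS = MU_x/MU_y = 2·(y/x)^(2). Set equal to p_x/p_y.
Hence y/x = ((1/2)·p_x/p_y)^(1/(2)), i.e. raised to the 0.5 power.
With the ratio pinned down, the budget gives x* = M/(p_x + p_y·(y/x)) and y* = (y/x)·x*.
Numerically y/x = 0.790569, so x* = 72/(10 + 8·0.790569) = 4.4105.

x* = 4.4105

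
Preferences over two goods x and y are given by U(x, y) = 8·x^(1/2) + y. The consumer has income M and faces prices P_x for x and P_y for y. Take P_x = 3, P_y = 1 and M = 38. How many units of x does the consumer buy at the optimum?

x* = 1.7778

Utility is quasi-linear in y; the FOC for x is 4/√x = P_x/P_y.
Solve: √x = 4·P_y/P_x, so x*(P_x,P_y) = (4·P_y/P_x)², and y* = (M − P_x·x*)/P_y.
Plugging in: x* = (4·1/3)² = 1.7778.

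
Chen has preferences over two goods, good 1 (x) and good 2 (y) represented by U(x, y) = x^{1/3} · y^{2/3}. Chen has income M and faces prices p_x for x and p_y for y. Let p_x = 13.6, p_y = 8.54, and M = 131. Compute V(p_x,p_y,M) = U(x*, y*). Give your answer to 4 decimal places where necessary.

V = 6.9505

Demand: x*(p_x,p_y,M) = 1/3·M/p_x and y* = 2/3·M/p_y.
At p_x=13.6, p_y=8.54, M=131: x* = 1/3·131/13.6 = 3.2108, y* = 10.2264.
Utility at the optimum: U(3.2108, 10.2264) = 6.9505.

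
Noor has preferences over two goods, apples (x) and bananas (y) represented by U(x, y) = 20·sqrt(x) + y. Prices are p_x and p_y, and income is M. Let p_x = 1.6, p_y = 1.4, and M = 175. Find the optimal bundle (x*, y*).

x* = 76.5625, y* = 37.5

Plugging in: x* = (10·1.4/1.6)² = 76.5625, y* = 37.5.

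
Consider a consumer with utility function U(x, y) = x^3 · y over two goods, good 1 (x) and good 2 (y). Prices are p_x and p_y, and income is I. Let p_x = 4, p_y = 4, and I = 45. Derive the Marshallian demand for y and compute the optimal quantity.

y* = 2.8125

Tangency: MRS = 3·y/x = p_x/p_y.
So 3·p_y·y = p_x·x; combined with the budget, a share 0.75 of income goes to x.
Demand: x*(p_x,p_y,I) = 0.75·I/p_x and y* = 0.25·I/p_y.
At p_x=4, p_y=4, I=45: y* = 0.25·45/4 = 2.8125.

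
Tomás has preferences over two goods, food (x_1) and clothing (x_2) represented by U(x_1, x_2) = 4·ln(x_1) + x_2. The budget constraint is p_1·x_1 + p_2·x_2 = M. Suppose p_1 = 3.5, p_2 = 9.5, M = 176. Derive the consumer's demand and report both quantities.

x_1* = 10.8571, x_2* = 14.5263

Set MRS = p_1/p_2: (4/x_1)/1 = p_1/p_2.
So x_1*(p_1,p_2) = 4·p_2/p_1, independent of income; and x_2* = (M − 4·p_2)/p_2.
At the given prices: x_1* = 4·9.5/3.5 = 10.8571, and x_2* = 14.5263.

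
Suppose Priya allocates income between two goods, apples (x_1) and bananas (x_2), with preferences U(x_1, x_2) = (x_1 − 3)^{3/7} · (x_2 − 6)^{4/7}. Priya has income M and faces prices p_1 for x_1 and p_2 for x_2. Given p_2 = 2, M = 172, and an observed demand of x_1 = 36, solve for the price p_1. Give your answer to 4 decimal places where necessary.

p_1 = 2

This is Cobb-Douglas in (x_1−3, x_2−6): tangency gives 3/7·p_2·(x_2−6) = 4/7·p_1·(x_1−3).
Substituting into the budget: x_1* = 3 + 3/7·(M − 3·p_1 − 6·p_2)/p_1, and x_2* = 6 + 4/7·(…)/p_2.
Set x_1* = 36 in the demand function and solve for p_1: p_1 = 2.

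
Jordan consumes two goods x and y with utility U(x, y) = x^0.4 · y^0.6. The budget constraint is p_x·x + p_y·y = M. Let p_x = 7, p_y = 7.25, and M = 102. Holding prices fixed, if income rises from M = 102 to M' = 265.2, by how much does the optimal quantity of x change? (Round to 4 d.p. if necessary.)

MU_x/MU_y = (0.4·y)/(0.6·x); tangency sets this equal to p_x/p_y.
Rearranging, p_y·y = (3/2)·p_x·x. Substituting into the budget gives p_x·x·(1 + (3/2)) = M.
Demand: x*(p_x,p_y,M) = 0.4·M/p_x and y* = 0.6·M/p_y.
At p_x=7, p_y=7.25, M=102: x* = 0.4·102/7 = 5.8286.
At M' = 265.2: x* = 15.1543. Change: 15.1543 − 5.8286 = 9.3257.

Δx* = 9.3257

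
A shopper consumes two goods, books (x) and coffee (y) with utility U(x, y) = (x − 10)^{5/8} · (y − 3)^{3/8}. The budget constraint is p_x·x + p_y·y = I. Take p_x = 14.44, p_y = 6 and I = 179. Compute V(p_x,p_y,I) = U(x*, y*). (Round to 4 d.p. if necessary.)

This is Cobb-Douglas in (x−10, y−3): tangency gives 0.625·p_y·(y−3) = 0.375·p_x·(x−10).
After buying the subsistence bundle (10, 3), a share 0.625 of the remaining income goes to x: x* = 10 + 0.625·(I − 10p_x − 3p_y)/p_x.
Discretionary income = 179 − 10·14.44 − 3·6 = 16.6; x* = 10 + 0.625·16.6/14.44 = 10.7185; y* = 3 + 0.375·16.6/6 = 4.0375.
Utility at the optimum: U(10.7185, 4.0375) = 0.8246.

V = 0.8246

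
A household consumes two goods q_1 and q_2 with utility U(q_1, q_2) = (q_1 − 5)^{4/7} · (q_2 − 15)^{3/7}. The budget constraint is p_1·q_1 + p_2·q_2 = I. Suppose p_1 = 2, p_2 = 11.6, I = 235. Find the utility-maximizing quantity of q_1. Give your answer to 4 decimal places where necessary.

q_1* = 19.5714

MRS = (4/3)·(q_2−15)/(q_1−5). Tangency with p_1/p_2 gives q_2−15 = (3/4)·(p_1/p_2)·(q_1−5).
Substituting into the budget: q_1* = 5 + 4/7·(I − 5·p_1 − 15·p_2)/p_1, and q_2* = 15 + 3/7·(…)/p_2.
Discretionary income = 235 − 5·2 − 15·11.6 = 51; q_1* = 5 + 4/7·51/2 = 19.5714.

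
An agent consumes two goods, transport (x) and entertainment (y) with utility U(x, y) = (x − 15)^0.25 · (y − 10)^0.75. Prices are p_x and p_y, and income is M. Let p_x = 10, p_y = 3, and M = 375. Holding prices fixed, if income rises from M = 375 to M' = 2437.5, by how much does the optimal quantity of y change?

Discretionary income = 375 − 15·10 − 10·3 = 195; y* = 10 + 0.75·195/3 = 58.75.
At M' = 2437.5: y* = 574.375. Change: 574.375 − 58.75 = 515.625.

Δy* = 515.625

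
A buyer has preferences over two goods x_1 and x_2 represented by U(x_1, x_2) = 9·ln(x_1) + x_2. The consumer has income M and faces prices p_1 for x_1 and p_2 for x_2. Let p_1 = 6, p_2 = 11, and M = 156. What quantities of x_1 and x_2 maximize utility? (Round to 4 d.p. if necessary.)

x_1* = 16.5, x_2* = 5.1818

Set MRS = p_1/p_2: (9/x_1)/1 = p_1/p_2.
So x_1*(p_1,p_2) = 9·p_2/p_1, independent of income; and x_2* = (M − 9·p_2)/p_2.
At the given prices: x_1* = 9·11/6 = 16.5, and x_2* = 5.1818.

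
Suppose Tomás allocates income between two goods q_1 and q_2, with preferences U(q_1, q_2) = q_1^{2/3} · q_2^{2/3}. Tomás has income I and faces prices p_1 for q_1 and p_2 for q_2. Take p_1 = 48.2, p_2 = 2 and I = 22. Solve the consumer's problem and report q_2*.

q_2* = 5.5

Tangency: MRS = q_2/q_1 = p_1/p_2.
So 2/3·p_2·q_2 = 2/3·p_1·q_1; combined with the budget, a share 0.5 of income goes to q_1.
Demand: q_1*(p_1,p_2,I) = 0.5·I/p_1 and q_2* = 0.5·I/p_2.
At p_1=48.2, p_2=2, I=22: q_2* = 0.5·22/2 = 5.5.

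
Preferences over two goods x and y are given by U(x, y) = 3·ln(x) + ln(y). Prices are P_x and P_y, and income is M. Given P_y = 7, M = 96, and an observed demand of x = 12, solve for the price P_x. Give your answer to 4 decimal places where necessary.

P_x = 6

The MRS is 3·y/x. Set MRS = P_x/P_y.
Rearranging, P_y·y = (1/3)·P_x·x. Substituting into the budget gives P_x·x·(1 + (1/3)) = M.
Demand: x*(P_x,P_y,M) = 0.75·M/P_x and y* = 0.25·M/P_y.
Set x* = 12 in the demand function and solve for P_x: P_x = 6.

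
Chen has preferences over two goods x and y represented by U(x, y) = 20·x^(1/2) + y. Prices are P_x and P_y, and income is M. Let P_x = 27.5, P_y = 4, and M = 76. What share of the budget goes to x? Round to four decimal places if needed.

share on x = 0.7656

MU_x = 10/√x, MU_y = 1. Tangency: 10/√x = P_x/P_y.
Solve: √x = 10·P_y/P_x, so x*(P_x,P_y) = (10·P_y/P_x)², and y* = (M − P_x·x*)/P_y.
Plugging in: x* = (10·4/27.5)² = 2.1157, y* = 4.4545.
Expenditure on x: 27.5·2.1157 = 58.1818; share = 0.7656.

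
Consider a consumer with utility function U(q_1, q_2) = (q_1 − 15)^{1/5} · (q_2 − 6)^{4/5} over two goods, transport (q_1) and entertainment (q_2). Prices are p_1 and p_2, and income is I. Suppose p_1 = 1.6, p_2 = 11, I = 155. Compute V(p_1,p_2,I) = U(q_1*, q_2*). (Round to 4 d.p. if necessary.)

V = 5.2681

After buying the subsistence bundle (15, 6), a share 0.2 of the remaining income goes to q_1: q_1* = 15 + 0.2·(I − 15p_1 − 6p_2)/p_1.
Discretionary income = 155 − 15·1.6 − 6·11 = 65; q_1* = 15 + 0.2·65/1.6 = 23.125; q_2* = 6 + 0.8·65/11 = 10.7273.
Utility at the optimum: U(23.125, 10.7273) = 5.2681.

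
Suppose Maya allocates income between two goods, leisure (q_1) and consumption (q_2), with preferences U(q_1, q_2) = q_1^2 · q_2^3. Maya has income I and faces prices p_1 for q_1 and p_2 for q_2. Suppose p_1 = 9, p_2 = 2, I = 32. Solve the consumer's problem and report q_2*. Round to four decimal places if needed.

The MRS is (2/3)·q_2/q_1. Set MRS = p_1/p_2.
So 2·p_2·q_2 = 3·p_1·q_1; combined with the budget, a share 0.4 of income goes to q_1.
Demand: q_1*(p_1,p_2,I) = 0.4·I/p_1 and q_2* = 0.6·I/p_2.
At p_1=9, p_2=2, I=32: q_2* = 0.6·32/2 = 9.6.

q_2* = 9.6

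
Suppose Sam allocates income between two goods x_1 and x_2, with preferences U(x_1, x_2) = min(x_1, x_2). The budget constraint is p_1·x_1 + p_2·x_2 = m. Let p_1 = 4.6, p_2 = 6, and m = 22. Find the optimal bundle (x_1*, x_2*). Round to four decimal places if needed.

x_1* = 2.0755, x_2* = 2.0755

Leontief preferences: the optimum is at the kink where x_1/1 = x_2/1, i.e. x_2 = x_1.
Budget: p_1·x_1 + p_2·x_1 = m, so (p_1 + p_2)·x_1 = m.
Demand: x_1*(p_1,p_2,m) = m/(p_1 + p_2), x_2* = m/(p_1 + p_2).
Here 4.6 + 6 = 10.6, giving x_1* = 2.0755 and x_2* = 2.0755.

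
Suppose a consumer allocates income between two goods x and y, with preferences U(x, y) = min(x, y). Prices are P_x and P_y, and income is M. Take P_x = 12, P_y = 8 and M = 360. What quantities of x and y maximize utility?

Leontief preferences: the optimum is at the kink where x/1 = y/1, i.e. y = x.
Budget: P_x·x + P_y·x = M, so (P_x + P_y)·x = M.
Demand: x*(P_x,P_y,M) = M/(P_x + P_y), y* = M/(P_x + P_y).
Here 12 + 8 = 20, giving x* = 18 and y* = 18.

x* = 18, y* = 18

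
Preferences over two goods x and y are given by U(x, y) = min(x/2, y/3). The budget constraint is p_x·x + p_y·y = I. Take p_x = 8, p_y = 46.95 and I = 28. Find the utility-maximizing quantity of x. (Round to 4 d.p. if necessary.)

With perfect complements, no substitution: consume in ratio x:y = 2:3.
Budget: p_x·x + p_y·(3/2)·x = I, so (2·p_x + 3·p_y)·x = 2·I.
Demand: x*(p_x,p_y,I) = 2·I/(2·p_x + 3·p_y), y* = 3·I/(2·p_x + 3·p_y).
Here 2·8 + 3·46.95 = 156.85, giving x* = 0.357.

x* = 0.357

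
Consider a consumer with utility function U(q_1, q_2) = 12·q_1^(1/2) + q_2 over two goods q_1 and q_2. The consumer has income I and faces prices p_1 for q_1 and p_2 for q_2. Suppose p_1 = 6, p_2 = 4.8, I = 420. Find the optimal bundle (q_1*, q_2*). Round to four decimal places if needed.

Utility is quasi-linear in q_2; the FOC for q_1 is 6/√q_1 = p_1/p_2.
Thus q_1* = (6·p_2/p_1)² — independent of I — with the rest of income spent on q_2.
Plugging in: q_1* = (6·4.8/6)² = 23.04, q_2* = 58.7.

q_1* = 23.04, q_2* = 58.7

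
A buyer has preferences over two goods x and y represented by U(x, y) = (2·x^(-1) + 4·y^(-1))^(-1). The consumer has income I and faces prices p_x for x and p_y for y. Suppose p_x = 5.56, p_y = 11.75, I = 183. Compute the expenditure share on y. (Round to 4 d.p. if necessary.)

share on y = 0.6728

Numerically y/x = 0.972822, so x* = 183/(5.56 + 11.75·0.972822) = 10.7706 and y* = 0.972822·10.7706 = 10.4779.
Expenditure on y: 11.75·10.4779 = 123.1153; share = 0.6728.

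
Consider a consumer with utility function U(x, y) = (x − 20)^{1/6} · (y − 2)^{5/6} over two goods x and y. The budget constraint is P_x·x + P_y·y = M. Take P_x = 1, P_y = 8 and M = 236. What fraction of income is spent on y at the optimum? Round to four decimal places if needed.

Let x' = x−20, y' = y−2. MRS = (1/5)·y'/x' = P_x/P_y.
After buying the subsistence bundle (20, 2), a share 1/6 of the remaining income goes to x: x* = 20 + 1/6·(M − 20P_x − 2P_y)/P_x.
Discretionary income = 236 − 20·1 − 2·8 = 200; x* = 20 + 1/6·200/1 = 53.3333; y* = 2 + 5/6·200/8 = 22.8333.
Expenditure on y: 8·22.8333 = 182.6667; share = 0.774.

share on y = 0.774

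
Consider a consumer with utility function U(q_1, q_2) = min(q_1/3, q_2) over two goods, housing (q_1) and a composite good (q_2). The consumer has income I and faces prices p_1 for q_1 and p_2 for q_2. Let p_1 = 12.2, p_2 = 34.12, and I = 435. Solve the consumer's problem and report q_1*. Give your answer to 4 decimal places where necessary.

q_1* = 18.4531

Demand: q_1*(p_1,p_2,I) = 3·I/(3·p_1 + p_2), q_2* = I/(3·p_1 + p_2).
Here 3·12.2 + 34.12 = 70.72, giving q_1* = 18.4531.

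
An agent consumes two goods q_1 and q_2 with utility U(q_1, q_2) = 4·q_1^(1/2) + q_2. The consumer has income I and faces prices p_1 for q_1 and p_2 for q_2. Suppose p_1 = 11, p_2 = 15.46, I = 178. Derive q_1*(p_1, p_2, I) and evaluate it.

Utility is quasi-linear in q_2; the FOC for q_1 is 2/√q_1 = p_1/p_2.
Thus q_1* = (2·p_2/p_1)² — independent of I — with the rest of income spent on q_2.
Plugging in: q_1* = (2·15.46/11)² = 7.9012.

q_1* = 7.9012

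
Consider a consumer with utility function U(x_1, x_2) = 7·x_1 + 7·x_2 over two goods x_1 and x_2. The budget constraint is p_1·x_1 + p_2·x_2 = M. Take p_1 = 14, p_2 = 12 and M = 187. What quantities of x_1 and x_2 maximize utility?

Perfect substitutes: compare marginal utility per dollar. 7/p_1 vs 7/p_2 → 0.5 vs 0.5833.
x_2 gives more utility per dollar, so spend all income on x_2: x_2* = M/p_2, x_1* = 0.
Numerically: x_1* = 0, x_2* = 15.5833.

x_1* = 0, x_2* = 15.5833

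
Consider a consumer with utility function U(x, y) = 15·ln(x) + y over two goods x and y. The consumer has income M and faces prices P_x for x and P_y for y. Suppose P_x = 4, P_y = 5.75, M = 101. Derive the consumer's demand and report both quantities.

x* = 21.5625, y* = 2.5652

MU_x = 15/x, MU_y = 1. Tangency: 15/x = P_x/P_y.
So x*(P_x,P_y) = 15·P_y/P_x, independent of income; and y* = (M − 15·P_y)/P_y.
At the given prices: x* = 15·5.75/4 = 21.5625, and y* = 2.5652.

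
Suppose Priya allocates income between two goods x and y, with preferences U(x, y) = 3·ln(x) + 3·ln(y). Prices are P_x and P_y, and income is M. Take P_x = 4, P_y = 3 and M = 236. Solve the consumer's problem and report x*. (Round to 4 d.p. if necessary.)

Demand: x*(P_x,P_y,M) = 0.5·M/P_x and y* = 0.5·M/P_y.
At P_x=4, P_y=3, M=236: x* = 0.5·236/4 = 29.5.

x* = 29.5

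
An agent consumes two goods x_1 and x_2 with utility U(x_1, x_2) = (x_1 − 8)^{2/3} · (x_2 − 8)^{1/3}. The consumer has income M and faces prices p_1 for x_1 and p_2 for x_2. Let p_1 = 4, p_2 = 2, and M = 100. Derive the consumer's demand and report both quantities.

After buying the subsistence bundle (8, 8), a share 2/3 of the remaining income goes to x_1: x_1* = 8 + 2/3·(M − 8p_1 − 8p_2)/p_1.
Discretionary income = 100 − 8·4 − 8·2 = 52; x_1* = 8 + 2/3·52/4 = 16.6667; x_2* = 8 + 1/3·52/2 = 16.6667.

x_1* = 16.6667, x_2* = 16.6667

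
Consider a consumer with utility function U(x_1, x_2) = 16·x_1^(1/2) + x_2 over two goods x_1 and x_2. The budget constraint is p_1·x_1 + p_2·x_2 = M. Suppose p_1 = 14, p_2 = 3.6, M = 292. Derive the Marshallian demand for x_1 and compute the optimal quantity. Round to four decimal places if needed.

Utility is quasi-linear in x_2; the FOC for x_1 is 8/√x_1 = p_1/p_2.
Solve: √x_1 = 8·p_2/p_1, so x_1*(p_1,p_2) = (8·p_2/p_1)², and x_2* = (M − p_1·x_1*)/p_2.
Plugging in: x_1* = (8·3.6/14)² = 4.2318.

x_1* = 4.2318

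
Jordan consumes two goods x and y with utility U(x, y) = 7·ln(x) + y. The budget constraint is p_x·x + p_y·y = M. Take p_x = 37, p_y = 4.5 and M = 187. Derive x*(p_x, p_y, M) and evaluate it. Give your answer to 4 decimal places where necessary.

x* = 0.8514

At the given prices: x* = 7·4.5/37 = 0.8514.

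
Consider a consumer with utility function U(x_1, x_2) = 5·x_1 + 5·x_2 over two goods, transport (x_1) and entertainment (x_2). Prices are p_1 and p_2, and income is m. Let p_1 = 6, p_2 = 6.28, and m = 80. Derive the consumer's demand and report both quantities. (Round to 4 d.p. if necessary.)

x_1* = 13.3333, x_2* = 0

Linear utility — the consumer picks whichever good has higher MU/price: 5/6 = 0.8333 vs 5/6.28 = 0.7962.
x_1 gives more utility per dollar, so spend all income on x_1: x_1* = m/p_1, x_2* = 0.
Numerically: x_1* = 13.3333, x_2* = 0.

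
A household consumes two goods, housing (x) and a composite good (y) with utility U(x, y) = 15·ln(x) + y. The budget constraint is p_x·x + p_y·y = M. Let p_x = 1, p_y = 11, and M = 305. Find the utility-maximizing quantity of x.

x* = 165

Set MRS = p_x/p_y: (15/x)/1 = p_x/p_y.
So x*(p_x,p_y) = 15·p_y/p_x, independent of income; and y* = (M − 15·p_y)/p_y.
At the given prices: x* = 15·11/1 = 165.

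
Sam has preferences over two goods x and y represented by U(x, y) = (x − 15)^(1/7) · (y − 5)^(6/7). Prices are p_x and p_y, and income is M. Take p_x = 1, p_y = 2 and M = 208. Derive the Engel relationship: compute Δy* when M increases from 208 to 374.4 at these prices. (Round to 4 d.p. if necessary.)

Discretionary income = 208 − 15·1 − 5·2 = 183; y* = 5 + 6/7·183/2 = 83.4286.
At M' = 374.4: y* = 154.7429. Change: 154.7429 − 83.4286 = 71.3143.

Δy* = 71.3143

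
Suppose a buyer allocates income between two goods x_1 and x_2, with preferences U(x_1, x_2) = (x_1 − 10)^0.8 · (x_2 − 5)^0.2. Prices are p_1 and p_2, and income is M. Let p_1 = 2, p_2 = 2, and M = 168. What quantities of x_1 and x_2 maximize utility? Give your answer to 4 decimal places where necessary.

x_1* = 65.2, x_2* = 18.8

Let x_1' = x_1−10, x_2' = x_2−5. MRS = 4·x_2'/x_1' = p_1/p_2.
After buying the subsistence bundle (10, 5), a share 0.8 of the remaining income goes to x_1: x_1* = 10 + 0.8·(M − 10p_1 − 5p_2)/p_1.
Discretionary income = 168 − 10·2 − 5·2 = 138; x_1* = 10 + 0.8·138/2 = 65.2; x_2* = 5 + 0.2·138/2 = 18.8.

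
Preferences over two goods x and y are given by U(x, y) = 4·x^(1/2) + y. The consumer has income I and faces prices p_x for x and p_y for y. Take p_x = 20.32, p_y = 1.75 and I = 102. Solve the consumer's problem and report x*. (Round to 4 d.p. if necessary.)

MU_x = 2/√x, MU_y = 1. Tangency: 2/√x = p_x/p_y.
Thus x* = (2·p_y/p_x)² — independent of I — with the rest of income spent on y.
Plugging in: x* = (2·1.75/20.32)² = 0.0297.

x* = 0.0297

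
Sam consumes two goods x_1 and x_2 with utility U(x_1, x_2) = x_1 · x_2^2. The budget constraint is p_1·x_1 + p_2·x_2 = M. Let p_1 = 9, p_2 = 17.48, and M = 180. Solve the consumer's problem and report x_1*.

x_1* = 6.6667

MU_x_1/MU_x_2 = (x_2)/(2·x_1); tangency sets this equal to p_1/p_2.
So p_2·x_2 = 2·p_1·x_1; combined with the budget, a share 1/3 of income goes to x_1.
Demand: x_1*(p_1,p_2,M) = 1/3·M/p_1 and x_2* = 2/3·M/p_2.
At p_1=9, p_2=17.48, M=180: x_1* = 1/3·180/9 = 6.6667.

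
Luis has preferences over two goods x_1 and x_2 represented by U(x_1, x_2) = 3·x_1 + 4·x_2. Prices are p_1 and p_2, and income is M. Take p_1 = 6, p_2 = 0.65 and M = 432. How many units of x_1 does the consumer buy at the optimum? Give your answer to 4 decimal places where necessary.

x_2 gives more utility per dollar, so spend all income on x_2: x_2* = M/p_2, x_1* = 0.
Numerically: x_1* = 0, x_2* = 664.6154.

x_1* = 0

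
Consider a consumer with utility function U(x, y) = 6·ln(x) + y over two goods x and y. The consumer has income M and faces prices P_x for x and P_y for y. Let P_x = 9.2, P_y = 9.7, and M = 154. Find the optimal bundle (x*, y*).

So x*(P_x,P_y) = 6·P_y/P_x, independent of income; and y* = (M − 6·P_y)/P_y.
At the given prices: x* = 6·9.7/9.2 = 6.3261, and y* = 9.8763.

x* = 6.3261, y* = 9.8763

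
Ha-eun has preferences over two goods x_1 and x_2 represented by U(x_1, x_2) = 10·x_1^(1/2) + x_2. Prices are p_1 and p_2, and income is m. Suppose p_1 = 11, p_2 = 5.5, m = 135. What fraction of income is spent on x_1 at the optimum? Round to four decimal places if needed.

Set MRS = p_1/p_2: 5·x_1^(−1/2) = p_1/p_2.
Thus x_1* = (5·p_2/p_1)² — independent of m — with the rest of income spent on x_2.
Plugging in: x_1* = (5·5.5/11)² = 6.25, x_2* = 12.0455.
Expenditure on x_1: 11·6.25 = 68.75; share = 0.5093.

share on x_1 = 0.5093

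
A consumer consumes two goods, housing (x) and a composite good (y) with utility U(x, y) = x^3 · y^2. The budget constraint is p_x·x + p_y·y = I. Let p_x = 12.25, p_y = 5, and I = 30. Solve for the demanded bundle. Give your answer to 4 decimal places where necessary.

x* = 1.4694, y* = 2.4

Demand: x*(p_x,p_y,I) = 0.6·I/p_x and y* = 0.4·I/p_y.
At p_x=12.25, p_y=5, I=30: x* = 0.6·30/12.25 = 1.4694, y* = 2.4.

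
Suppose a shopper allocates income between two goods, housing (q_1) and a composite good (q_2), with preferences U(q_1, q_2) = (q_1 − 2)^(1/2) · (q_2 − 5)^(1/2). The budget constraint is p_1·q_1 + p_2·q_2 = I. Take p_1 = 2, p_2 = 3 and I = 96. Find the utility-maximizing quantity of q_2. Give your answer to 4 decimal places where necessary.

Let q_1' = q_1−2, q_2' = q_2−5. MRS = q_2'/q_1' = p_1/p_2.
Substituting into the budget: q_1* = 2 + 0.5·(I − 2·p_1 − 5·p_2)/p_1, and q_2* = 5 + 0.5·(…)/p_2.
Discretionary income = 96 − 2·2 − 5·3 = 77; q_2* = 5 + 0.5·77/3 = 17.8333.

q_2* = 17.8333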